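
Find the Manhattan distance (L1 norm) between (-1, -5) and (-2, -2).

Σ|x_i - y_i| = |-1 - (-2)| + |-5 - (-2)| = 1 + 3 = 4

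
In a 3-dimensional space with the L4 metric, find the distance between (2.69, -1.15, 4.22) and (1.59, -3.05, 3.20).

(Σ|x_i - y_i|^4)^(1/4) = (|2.69 - 1.59|^4 + |-1.15 - (-3.05)|^4 + |4.22 - 3.2|^4)^(1/4)
= (1.1^4 + 1.9^4 + 1.02^4)^(1/4) ≈ (1.4641 + 13.0321 + 1.0824)^(1/4) = (15.5786)^(1/4) ≈ 1.9867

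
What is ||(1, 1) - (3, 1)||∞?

max(|x_i - y_i|) = max(|1 - 3|, |1 - 1|) = max(2, 0) = 2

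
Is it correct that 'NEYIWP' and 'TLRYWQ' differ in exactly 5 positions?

Differing positions: 1, 2, 3, 4, 6. Hamming distance = 5, so the claim is true.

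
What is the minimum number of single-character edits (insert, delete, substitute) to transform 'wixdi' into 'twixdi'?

Let D[i][j] be the edit distance between the first i characters of 'wixdi' and the first j characters of 'twixdi', with D[i][0] = i, D[0][j] = j, and D[i][j] = D[i-1][j-1] if the characters match, else 1 + min(D[i-1][j], D[i][j-1], D[i-1][j-1]). Filling the table (rows: prefixes of 'wixdi', columns: prefixes of 'twixdi'):
     ε  t  w  i  x  d  i
  ε  0  1  2  3  4  5  6
  w  1  1  1  2  3  4  5
  i  2  2  2  1  2  3  4
  x  3  3  3  2  1  2  3
  d  4  4  4  3  2  1  2
  i  5  5  5  4  3  2  1
The bottom-right entry gives D[5][6] = 1, so no sequence of fewer than 1 edit works. Backtracking through the table gives one optimal edit sequence (1 edit):
  wixdi → twixdi (ins t @1)
Edit distance = 1.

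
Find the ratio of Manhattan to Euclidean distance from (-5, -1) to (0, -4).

L1 = |-5 - 0| + |-1 - (-4)| = 5 + 3 = 8
L2 = √(5² + 3²) = √34 ≈ 5.831
L1 ≥ L2 always (equality iff movement is along one axis); L1 > L2 here.
Ratio L1/L2 = 8/√34 ≈ 1.372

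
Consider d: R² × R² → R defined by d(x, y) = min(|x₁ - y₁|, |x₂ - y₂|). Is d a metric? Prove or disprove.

No. d fails identity of indiscernibles: take x = (3, 0) and y = (3, 3). Then d(x,y) = min(|3 - 3|, |0 - 3|) = min(0, 3) = 0, yet x ≠ y.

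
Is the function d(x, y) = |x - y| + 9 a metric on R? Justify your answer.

No. d fails identity of indiscernibles (specifically d(x,x) = 0): d(-1, -1) = |-1 - (-1)| + 9 = 0 + 9 = 9 ≠ 0.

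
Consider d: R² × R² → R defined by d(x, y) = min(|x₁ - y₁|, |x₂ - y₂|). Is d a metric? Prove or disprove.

No. d fails identity of indiscernibles: take x = (-5, 0) and y = (-5, 1). Then d(x,y) = min(|-5 - (-5)|, |0 - 1|) = min(0, 1) = 0, yet x ≠ y.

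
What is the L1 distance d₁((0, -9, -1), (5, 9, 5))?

Σ|x_i - y_i| = |0 - 5| + |-9 - 9| + |-1 - 5| = 5 + 18 + 6 = 29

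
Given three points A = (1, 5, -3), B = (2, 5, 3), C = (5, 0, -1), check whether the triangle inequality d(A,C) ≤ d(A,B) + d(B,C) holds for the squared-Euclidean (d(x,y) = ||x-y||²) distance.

d(A,B) = 1² + 0² + 6² = 37, d(B,C) = 3² + 5² + 4² = 50, d(A,C) = 4² + 5² + 2² = 45.
d(A,C) = 45 ≤ 37 + 50 = 87. Triangle inequality is satisfied.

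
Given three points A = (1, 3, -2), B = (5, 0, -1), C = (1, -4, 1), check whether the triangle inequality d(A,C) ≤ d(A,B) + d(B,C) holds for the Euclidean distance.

d(A,B) = √(4² + 3² + 1²) = √26 ≈ 5.099, d(B,C) = √(4² + 4² + 2²) = √36 = 6, d(A,C) = √(0² + 7² + 3²) = √58 ≈ 7.6158.
d(A,C) ≈ 7.6158 ≤ 5.099 + 6 = 11.099. Triangle inequality is satisfied.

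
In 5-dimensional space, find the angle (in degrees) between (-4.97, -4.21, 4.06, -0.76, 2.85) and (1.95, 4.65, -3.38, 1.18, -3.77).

With u = (-4.97, -4.21, 4.06, -0.76, 2.85), v = (1.95, 4.65, -3.38, 1.18, -3.77):
u·v = (-4.97)·1.95 + (-4.21)·4.65 + 4.06·(-3.38) + (-0.76)·1.18 + 2.85·(-3.77) = (-9.6915) + (-19.5765) + (-13.7228) + (-0.8968) + (-10.7445) = -54.6321.
|u| = √((-4.97)² + (-4.21)² + 4.06² + (-0.76)² + 2.85²) = √(24.7009 + 17.7241 + 16.4836 + 0.5776 + 8.1225) = √67.6087, |v| = √(1.95² + 4.65² + (-3.38)² + 1.18² + (-3.77)²) = √(3.8025 + 21.6225 + 11.4244 + 1.3924 + 14.2129) = √52.4547.
cos θ = (u·v)/(|u||v|) = -54.6321/(√67.6087·√52.4547) ≈ -0.917391
θ = arccos(-0.917391) ≈ 156.55°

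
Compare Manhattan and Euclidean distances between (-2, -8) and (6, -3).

L1 = |-2 - 6| + |-8 - (-3)| = 8 + 5 = 13
L2 = √(8² + 5²) = √89 ≈ 9.434
L1 ≥ L2 always (equality iff movement is along one axis); L1 > L2 here.
Ratio L1/L2 = 13/√89 ≈ 1.378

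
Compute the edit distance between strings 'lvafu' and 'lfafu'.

Let D[i][j] be the edit distance between the first i characters of 'lvafu' and the first j characters of 'lfafu', with D[i][0] = i, D[0][j] = j, and D[i][j] = D[i-1][j-1] if the characters match, else 1 + min(D[i-1][j], D[i][j-1], D[i-1][j-1]). Filling the table (rows: prefixes of 'lvafu', columns: prefixes of 'lfafu'):
     ε  l  f  a  f  u
  ε  0  1  2  3  4  5
  l  1  0  1  2  3  4
  v  2  1  1  2  3  4
  a  3  2  2  1  2  3
  f  4  3  2  2  1  2
  u  5  4  3  3  2  1
The bottom-right entry gives D[5][5] = 1, so no sequence of fewer than 1 edit works. Backtracking through the table gives one optimal edit sequence (1 edit):
  lvafu → lfafu (sub v→f @2)
Edit distance = 1.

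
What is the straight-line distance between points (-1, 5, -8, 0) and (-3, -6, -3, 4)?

√(Σ(x_i - y_i)²) = √((-1 - (-3))² + (5 - (-6))² + (-8 - (-3))² + (0 - 4)²)
= √(2² + 11² + (-5)² + (-4)²) = √(4 + 121 + 25 + 16) = √166 ≈ 12.8841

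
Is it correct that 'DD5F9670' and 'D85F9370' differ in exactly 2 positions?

Differing positions: 2, 6. Hamming distance = 2, so the claim is true.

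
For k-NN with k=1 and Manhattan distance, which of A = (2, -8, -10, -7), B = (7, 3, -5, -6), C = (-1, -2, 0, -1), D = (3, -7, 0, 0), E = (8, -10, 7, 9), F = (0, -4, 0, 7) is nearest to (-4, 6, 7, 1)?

Distances: d(A) = 45, d(B) = 33, d(C) = 20, d(D) = 28, d(E) = 36, d(F) = 27. Nearest: C = (-1, -2, 0, -1) with distance 20.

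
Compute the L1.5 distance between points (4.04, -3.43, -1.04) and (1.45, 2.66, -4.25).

(Σ|x_i - y_i|^1.5)^(1/1.5) = (|4.04 - 1.45|^1.5 + |-3.43 - 2.66|^1.5 + |-1.04 - (-4.25)|^1.5)^(1/1.5)
= (2.59^1.5 + 6.09^1.5 + 3.21^1.5)^(1/1.5) ≈ (4.1682 + 15.0289 + 5.7512)^(1/1.5) = (24.9483)^(1/1.5) ≈ 8.5381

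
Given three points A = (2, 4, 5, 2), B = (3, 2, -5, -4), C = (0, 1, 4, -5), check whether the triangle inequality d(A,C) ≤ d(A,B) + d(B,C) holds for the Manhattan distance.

d(A,B) = 1 + 2 + 10 + 6 = 19, d(B,C) = 3 + 1 + 9 + 1 = 14, d(A,C) = 2 + 3 + 1 + 7 = 13.
d(A,C) = 13 ≤ 19 + 14 = 33. Triangle inequality is satisfied.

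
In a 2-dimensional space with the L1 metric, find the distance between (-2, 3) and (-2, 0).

Σ|x_i - y_i| = |-2 - (-2)| + |3 - 0| = 0 + 3 = 3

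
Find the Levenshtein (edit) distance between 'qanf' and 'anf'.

Let D[i][j] be the edit distance between the first i characters of 'qanf' and the first j characters of 'anf', with D[i][0] = i, D[0][j] = j, and D[i][j] = D[i-1][j-1] if the characters match, else 1 + min(D[i-1][j], D[i][j-1], D[i-1][j-1]). Filling the table (rows: prefixes of 'qanf', columns: prefixes of 'anf'):
     ε  a  n  f
  ε  0  1  2  3
  q  1  1  2  3
  a  2  1  2  3
  n  3  2  1  2
  f  4  3  2  1
The bottom-right entry gives D[4][3] = 1, so no sequence of fewer than 1 edit works. Backtracking through the table gives one optimal edit sequence (1 edit):
  qanf → anf (del q @1)
Edit distance = 1.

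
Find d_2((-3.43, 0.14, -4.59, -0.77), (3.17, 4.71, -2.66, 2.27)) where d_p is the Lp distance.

(Σ|x_i - y_i|^2)^(1/2) = (|-3.43 - 3.17|^2 + |0.14 - 4.71|^2 + |-4.59 - (-2.66)|^2 + |-0.77 - 2.27|^2)^(1/2)
= (6.6^2 + 4.57^2 + 1.93^2 + 3.04^2)^(1/2) = (43.56 + 20.8849 + 3.7249 + 9.2416)^(1/2) = (77.4114)^(1/2) ≈ 8.7984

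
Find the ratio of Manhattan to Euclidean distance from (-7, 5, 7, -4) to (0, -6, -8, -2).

L1 = |-7 - 0| + |5 - (-6)| + |7 - (-8)| + |-4 - (-2)| = 7 + 11 + 15 + 2 = 35
L2 = √(7² + 11² + 15² + 2²) = √399 ≈ 19.975
L1 ≥ L2 always (equality iff movement is along one axis); L1 > L2 here.
Ratio L1/L2 = 35/√399 ≈ 1.7522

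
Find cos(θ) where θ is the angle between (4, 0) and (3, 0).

With u = (4, 0), v = (3, 0):
u·v = 4·3 + 0·0 = 12 + 0 = 12.
|u| = √(4² + 0²) = √16, |v| = √(3² + 0²) = √9, so |u||v| = √(16·9) = √144 = 12.
cos θ = (u·v)/(|u||v|) = 12/12 = 1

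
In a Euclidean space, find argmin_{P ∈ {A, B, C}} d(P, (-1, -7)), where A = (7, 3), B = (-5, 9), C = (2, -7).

Distances: d(A) ≈ 12.8062, d(B) ≈ 16.4924, d(C) = 3. Nearest: C = (2, -7) with distance 3.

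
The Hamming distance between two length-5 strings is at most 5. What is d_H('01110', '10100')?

Differing positions: 1, 2, 4. Hamming distance = 3. The maximum possible Hamming distance for length-5 strings is 5, so d_H/5 = 3/5 = 0.6.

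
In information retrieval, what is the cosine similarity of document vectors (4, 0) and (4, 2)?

With u = (4, 0), v = (4, 2):
u·v = 4·4 + 0·2 = 16 + 0 = 16.
|u| = √(4² + 0²) = √16, |v| = √(4² + 2²) = √20, so |u||v| = √(16·20) = √320.
cos θ = (u·v)/(|u||v|) = 16/√320 ≈ 0.8944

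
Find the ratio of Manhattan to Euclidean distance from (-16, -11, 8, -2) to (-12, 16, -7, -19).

L1 = |-16 - (-12)| + |-11 - 16| + |8 - (-7)| + |-2 - (-19)| = 4 + 27 + 15 + 17 = 63
L2 = √(4² + 27² + 15² + 17²) = √1259 ≈ 35.4824
L1 ≥ L2 always (equality iff movement is along one axis); L1 > L2 here.
Ratio L1/L2 = 63/√1259 ≈ 1.7755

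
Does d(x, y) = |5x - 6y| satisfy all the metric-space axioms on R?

No. d fails symmetry: d(2, 5) = |5·2 - 6·5| = |-20| = 20, but d(5, 2) = |5·5 - 6·2| = |13| = 13. Since 20 ≠ 13, d(x,y) ≠ d(y,x) in general.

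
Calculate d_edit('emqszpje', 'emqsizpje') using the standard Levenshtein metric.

Let D[i][j] be the edit distance between the first i characters of 'emqszpje' and the first j characters of 'emqsizpje', with D[i][0] = i, D[0][j] = j, and D[i][j] = D[i-1][j-1] if the characters match, else 1 + min(D[i-1][j], D[i][j-1], D[i-1][j-1]). Filling the table (rows: prefixes of 'emqszpje', columns: prefixes of 'emqsizpje'):
     ε  e  m  q  s  i  z  p  j  e
  ε  0  1  2  3  4  5  6  7  8  9
  e  1  0  1  2  3  4  5  6  7  8
  m  2  1  0  1  2  3  4  5  6  7
  q  3  2  1  0  1  2  3  4  5  6
  s  4  3  2  1  0  1  2  3  4  5
  z  5  4  3  2  1  1  1  2  3  4
  p  6  5  4  3  2  2  2  1  2  3
  j  7  6  5  4  3  3  3  2  1  2
  e  8  7  6  5  4  4  4  3  2  1
The bottom-right entry gives D[8][9] = 1, so no sequence of fewer than 1 edit works. Backtracking through the table gives one optimal edit sequence (1 edit):
  emqszpje → emqsizpje (ins i @5)
Edit distance = 1.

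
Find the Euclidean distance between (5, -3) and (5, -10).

√(Σ(x_i - y_i)²) = √((5 - 5)² + (-3 - (-10))²)
= √(0² + 7²) = √(0 + 49) = √49 = 7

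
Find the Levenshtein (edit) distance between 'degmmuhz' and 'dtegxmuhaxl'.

Let D[i][j] be the edit distance between the first i characters of 'degmmuhz' and the first j characters of 'dtegxmuhaxl', with D[i][0] = i, D[0][j] = j, and D[i][j] = D[i-1][j-1] if the characters match, else 1 + min(D[i-1][j], D[i][j-1], D[i-1][j-1]). Filling the table (rows: prefixes of 'degmmuhz', columns: prefixes of 'dtegxmuhaxl'):
     ε  d  t  e  g  x  m  u  h  a  x  l
  ε  0  1  2  3  4  5  6  7  8  9 10 11
  d  1  0  1  2  3  4  5  6  7  8  9 10
  e  2  1  1  1  2  3  4  5  6  7  8  9
  g  3  2  2  2  1  2  3  4  5  6  7  8
  m  4  3  3  3  2  2  2  3  4  5  6  7
  m  5  4  4  4  3  3  2  3  4  5  6  7
  u  6  5  5  5  4  4  3  2  3  4  5  6
  h  7  6  6  6  5  5  4  3  2  3  4  5
  z  8  7  7  7  6  6  5  4  3  3  4  5
The bottom-right entry gives D[8][11] = 5, so no sequence of fewer than 5 edits works. Backtracking through the table gives one optimal edit sequence (5 edits):
  degmmuhz → dtegmmuhz (ins t @2)
  dtegmmuhz → dtegxmuhz (sub m→x @5)
  dtegxmuhz → dtegxmuhaz (ins a @9)
  dtegxmuhaz → dtegxmuhaxz (ins x @10)
  dtegxmuhaxz → dtegxmuhaxl (sub z→l @11)
Edit distance = 5.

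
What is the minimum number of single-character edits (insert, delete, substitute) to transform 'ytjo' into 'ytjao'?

Let D[i][j] be the edit distance between the first i characters of 'ytjo' and the first j characters of 'ytjao', with D[i][0] = i, D[0][j] = j, and D[i][j] = D[i-1][j-1] if the characters match, else 1 + min(D[i-1][j], D[i][j-1], D[i-1][j-1]). Filling the table (rows: prefixes of 'ytjo', columns: prefixes of 'ytjao'):
     ε  y  t  j  a  o
  ε  0  1  2  3  4  5
  y  1  0  1  2  3  4
  t  2  1  0  1  2  3
  j  3  2  1  0  1  2
  o  4  3  2  1  1  1
The bottom-right entry gives D[4][5] = 1, so no sequence of fewer than 1 edit works. Backtracking through the table gives one optimal edit sequence (1 edit):
  ytjo → ytjao (ins a @4)
Edit distance = 1.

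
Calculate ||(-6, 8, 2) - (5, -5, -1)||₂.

√(Σ(x_i - y_i)²) = √((-6 - 5)² + (8 - (-5))² + (2 - (-1))²)
= √((-11)² + 13² + 3²) = √(121 + 169 + 9) = √299 ≈ 17.2916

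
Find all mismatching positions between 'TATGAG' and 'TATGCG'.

Differing positions: 5. Hamming distance = 1.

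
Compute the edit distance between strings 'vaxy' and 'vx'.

Let D[i][j] be the edit distance between the first i characters of 'vaxy' and the first j characters of 'vx', with D[i][0] = i, D[0][j] = j, and D[i][j] = D[i-1][j-1] if the characters match, else 1 + min(D[i-1][j], D[i][j-1], D[i-1][j-1]). Filling the table (rows: prefixes of 'vaxy', columns: prefixes of 'vx'):
     ε  v  x
  ε  0  1  2
  v  1  0  1
  a  2  1  1
  x  3  2  1
  y  4  3  2
The bottom-right entry gives D[4][2] = 2, so no sequence of fewer than 2 edits works. Backtracking through the table gives one optimal edit sequence (2 edits):
  vaxy → vxy (del a @2)
  vxy → vx (del y @3)
Edit distance = 2.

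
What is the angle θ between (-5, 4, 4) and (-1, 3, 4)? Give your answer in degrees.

With u = (-5, 4, 4), v = (-1, 3, 4):
u·v = (-5)·(-1) + 4·3 + 4·4 = 5 + 12 + 16 = 33.
|u| = √((-5)² + 4² + 4²) = √57, |v| = √((-1)² + 3² + 4²) = √26, so |u||v| = √(57·26) = √1482.
cos θ = (u·v)/(|u||v|) = 33/√1482 ≈ 0.857215
θ = arccos(0.857215) ≈ 30.99°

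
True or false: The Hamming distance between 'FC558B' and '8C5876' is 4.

Differing positions: 1, 4, 5, 6. Hamming distance = 4, so the claim is true.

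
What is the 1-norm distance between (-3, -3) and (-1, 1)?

Σ|x_i - y_i| = |-3 - (-1)| + |-3 - 1| = 2 + 4 = 6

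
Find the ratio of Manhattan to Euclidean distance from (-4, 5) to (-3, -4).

L1 = |-4 - (-3)| + |5 - (-4)| = 1 + 9 = 10
L2 = √(1² + 9²) = √82 ≈ 9.0554
L1 ≥ L2 always (equality iff movement is along one axis); L1 > L2 here.
Ratio L1/L2 = 10/√82 ≈ 1.1043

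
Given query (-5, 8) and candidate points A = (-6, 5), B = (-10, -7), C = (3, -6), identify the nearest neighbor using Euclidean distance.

Distances: d(A) ≈ 3.1623, d(B) ≈ 15.8114, d(C) ≈ 16.1245. Nearest: A = (-6, 5) with distance 3.1623.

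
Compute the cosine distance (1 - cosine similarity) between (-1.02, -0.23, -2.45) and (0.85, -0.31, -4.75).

With u = (-1.02, -0.23, -2.45), v = (0.85, -0.31, -4.75):
u·v = (-1.02)·0.85 + (-0.23)·(-0.31) + (-2.45)·(-4.75) = (-0.867) + 0.0713 + 11.6375 = 10.8418.
|u| = √((-1.02)² + (-0.23)² + (-2.45)²) = √(1.0404 + 0.0529 + 6.0025) = √7.0958, |v| = √(0.85² + (-0.31)² + (-4.75)²) = √(0.7225 + 0.0961 + 22.5625) = √23.3811.
cos θ = (u·v)/(|u||v|) = 10.8418/(√7.0958·√23.3811) ≈ 0.8417
Cosine distance = 1 - cos θ ≈ 1 - 0.8417 = 0.1583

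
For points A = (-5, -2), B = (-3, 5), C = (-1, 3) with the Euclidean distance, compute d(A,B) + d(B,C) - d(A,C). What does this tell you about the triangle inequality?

d(A,B) = √(2² + 7²) = √53 ≈ 7.2801, d(B,C) = √(2² + 2²) = √8 ≈ 2.8284, d(A,C) = √(4² + 5²) = √41 ≈ 6.4031.
d(A,B) + d(B,C) - d(A,C) = 7.2801 + 2.8284 - 6.4031 = 10.1085 - 6.4031 = 3.7054 (to 4 decimal places). This is ≥ 0, so the triangle inequality holds for these points.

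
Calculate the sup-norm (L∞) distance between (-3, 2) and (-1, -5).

max(|x_i - y_i|) = max(|-3 - (-1)|, |2 - (-5)|) = max(2, 7) = 7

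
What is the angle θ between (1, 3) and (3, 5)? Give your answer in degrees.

With u = (1, 3), v = (3, 5):
u·v = 1·3 + 3·5 = 3 + 15 = 18.
|u| = √(1² + 3²) = √10, |v| = √(3² + 5²) = √34, so |u||v| = √(10·34) = √340.
cos θ = (u·v)/(|u||v|) = 18/√340 ≈ 0.976187
θ = arccos(0.976187) ≈ 12.53°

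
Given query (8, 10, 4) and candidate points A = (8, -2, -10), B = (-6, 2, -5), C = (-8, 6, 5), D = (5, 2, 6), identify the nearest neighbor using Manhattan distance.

Distances: d(A) = 26, d(B) = 31, d(C) = 21, d(D) = 13. Nearest: D = (5, 2, 6) with distance 13.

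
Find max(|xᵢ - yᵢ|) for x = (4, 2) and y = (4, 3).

max(|x_i - y_i|) = max(|4 - 4|, |2 - 3|) = max(0, 1) = 1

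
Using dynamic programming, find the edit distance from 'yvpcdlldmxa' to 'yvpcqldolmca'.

Let D[i][j] be the edit distance between the first i characters of 'yvpcdlldmxa' and the first j characters of 'yvpcqldolmca', with D[i][0] = i, D[0][j] = j, and D[i][j] = D[i-1][j-1] if the characters match, else 1 + min(D[i-1][j], D[i][j-1], D[i-1][j-1]). Filling the table (rows: prefixes of 'yvpcdlldmxa', columns: prefixes of 'yvpcqldolmca'):
     ε  y  v  p  c  q  l  d  o  l  m  c  a
  ε  0  1  2  3  4  5  6  7  8  9 10 11 12
  y  1  0  1  2  3  4  5  6  7  8  9 10 11
  v  2  1  0  1  2  3  4  5  6  7  8  9 10
  p  3  2  1  0  1  2  3  4  5  6  7  8  9
  c  4  3  2  1  0  1  2  3  4  5  6  7  8
  d  5  4  3  2  1  1  2  2  3  4  5  6  7
  l  6  5  4  3  2  2  1  2  3  3  4  5  6
  l  7  6  5  4  3  3  2  2  3  3  4  5  6
  d  8  7  6  5  4  4  3  2  3  4  4  5  6
  m  9  8  7  6  5  5  4  3  3  4  4  5  6
  x 10  9  8  7  6  6  5  4  4  4  5  5  6
  a 11 10  9  8  7  7  6  5  5  5  5  6  5
The bottom-right entry gives D[11][12] = 5, so no sequence of fewer than 5 edits works. Backtracking through the table gives one optimal edit sequence (5 edits):
  yvpcdlldmxa → yvpcqlldmxa (sub d→q @5)
  yvpcqlldmxa → yvpcqldldmxa (ins d @7)
  yvpcqldldmxa → yvpcqldodmxa (sub l→o @8)
  yvpcqldodmxa → yvpcqldolmxa (sub d→l @9)
  yvpcqldolmxa → yvpcqldolmca (sub x→c @11)
Edit distance = 5.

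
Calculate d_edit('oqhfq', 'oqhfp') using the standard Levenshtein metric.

Let D[i][j] be the edit distance between the first i characters of 'oqhfq' and the first j characters of 'oqhfp', with D[i][0] = i, D[0][j] = j, and D[i][j] = D[i-1][j-1] if the characters match, else 1 + min(D[i-1][j], D[i][j-1], D[i-1][j-1]). Filling the table (rows: prefixes of 'oqhfq', columns: prefixes of 'oqhfp'):
     ε  o  q  h  f  p
  ε  0  1  2  3  4  5
  o  1  0  1  2  3  4
  q  2  1  0  1  2  3
  h  3  2  1  0  1  2
  f  4  3  2  1  0  1
  q  5  4  3  2  1  1
The bottom-right entry gives D[5][5] = 1, so no sequence of fewer than 1 edit works. Backtracking through the table gives one optimal edit sequence (1 edit):
  oqhfq → oqhfp (sub q→p @5)
Edit distance = 1.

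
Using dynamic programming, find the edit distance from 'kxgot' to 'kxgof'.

Let D[i][j] be the edit distance between the first i characters of 'kxgot' and the first j characters of 'kxgof', with D[i][0] = i, D[0][j] = j, and D[i][j] = D[i-1][j-1] if the characters match, else 1 + min(D[i-1][j], D[i][j-1], D[i-1][j-1]). Filling the table (rows: prefixes of 'kxgot', columns: prefixes of 'kxgof'):
     ε  k  x  g  o  f
  ε  0  1  2  3  4  5
  k  1  0  1  2  3  4
  x  2  1  0  1  2  3
  g  3  2  1  0  1  2
  o  4  3  2  1  0  1
  t  5  4  3  2  1  1
The bottom-right entry gives D[5][5] = 1, so no sequence of fewer than 1 edit works. Backtracking through the table gives one optimal edit sequence (1 edit):
  kxgot → kxgof (sub t→f @5)
Edit distance = 1.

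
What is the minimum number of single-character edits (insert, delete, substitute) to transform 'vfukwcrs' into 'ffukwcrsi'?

Let D[i][j] be the edit distance between the first i characters of 'vfukwcrs' and the first j characters of 'ffukwcrsi', with D[i][0] = i, D[0][j] = j, and D[i][j] = D[i-1][j-1] if the characters match, else 1 + min(D[i-1][j], D[i][j-1], D[i-1][j-1]). Filling the table (rows: prefixes of 'vfukwcrs', columns: prefixes of 'ffukwcrsi'):
     ε  f  f  u  k  w  c  r  s  i
  ε  0  1  2  3  4  5  6  7  8  9
  v  1  1  2  3  4  5  6  7  8  9
  f  2  1  1  2  3  4  5  6  7  8
  u  3  2  2  1  2  3  4  5  6  7
  k  4  3  3  2  1  2  3  4  5  6
  w  5  4  4  3  2  1  2  3  4  5
  c  6  5  5  4  3  2  1  2  3  4
  r  7  6  6  5  4  3  2  1  2  3
  s  8  7  7  6  5  4  3  2  1  2
The bottom-right entry gives D[8][9] = 2, so no sequence of fewer than 2 edits works. Backtracking through the table gives one optimal edit sequence (2 edits):
  vfukwcrs → ffukwcrs (sub v→f @1)
  ffukwcrs → ffukwcrsi (ins i @9)
Edit distance = 2.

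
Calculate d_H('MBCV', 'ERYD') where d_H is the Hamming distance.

Differing positions: 1, 2, 3, 4. Hamming distance = 4.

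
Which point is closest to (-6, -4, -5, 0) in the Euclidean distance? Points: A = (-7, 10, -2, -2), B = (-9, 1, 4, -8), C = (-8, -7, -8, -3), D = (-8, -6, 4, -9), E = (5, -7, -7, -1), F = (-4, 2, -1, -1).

Distances: d(A) ≈ 14.4914, d(B) ≈ 13.3791, d(C) ≈ 5.5678, d(D) ≈ 13.0384, d(E) ≈ 11.619, d(F) ≈ 7.5498. Nearest: C = (-8, -7, -8, -3) with distance 5.5678.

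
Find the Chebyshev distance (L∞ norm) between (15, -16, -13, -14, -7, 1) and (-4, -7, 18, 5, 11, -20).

max(|x_i - y_i|) = max(|15 - (-4)|, |-16 - (-7)|, |-13 - 18|, |-14 - 5|, |-7 - 11|, |1 - (-20)|) = max(19, 9, 31, 19, 18, 21) = 31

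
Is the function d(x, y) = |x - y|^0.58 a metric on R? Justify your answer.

Yes. With 0 < p = 0.58 ≤ 1, d(x,y) = |x-y|^0.58 is a metric on R. Non-negativity and symmetry are immediate; |x-y|^0.58 = 0 ⟺ |x-y| = 0 ⟺ x = y. For the triangle inequality, the function t ↦ t^0.58 is subadditive on [0,∞) when p ≤ 1, so |x-z|^0.58 ≤ (|x-y| + |y-z|)^0.58 ≤ |x-y|^0.58 + |y-z|^0.58.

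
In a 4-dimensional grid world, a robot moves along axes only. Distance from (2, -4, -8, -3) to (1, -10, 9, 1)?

Σ|x_i - y_i| = |2 - 1| + |-4 - (-10)| + |-8 - 9| + |-3 - 1| = 1 + 6 + 17 + 4 = 28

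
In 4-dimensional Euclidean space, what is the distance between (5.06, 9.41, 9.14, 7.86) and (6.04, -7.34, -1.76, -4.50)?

√(Σ(x_i - y_i)²) = √((5.06 - 6.04)² + (9.41 - (-7.34))² + (9.14 - (-1.76))² + (7.86 - (-4.5))²)
= √((-0.98)² + 16.75² + 10.9² + 12.36²) = √(0.9604 + 280.5625 + 118.81 + 152.7696) = √553.1025 ≈ 23.5181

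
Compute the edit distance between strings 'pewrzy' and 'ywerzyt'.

Let D[i][j] be the edit distance between the first i characters of 'pewrzy' and the first j characters of 'ywerzyt', with D[i][0] = i, D[0][j] = j, and D[i][j] = D[i-1][j-1] if the characters match, else 1 + min(D[i-1][j], D[i][j-1], D[i-1][j-1]). Filling the table (rows: prefixes of 'pewrzy', columns: prefixes of 'ywerzyt'):
     ε  y  w  e  r  z  y  t
  ε  0  1  2  3  4  5  6  7
  p  1  1  2  3  4  5  6  7
  e  2  2  2  2  3  4  5  6
  w  3  3  2  3  3  4  5  6
  r  4  4  3  3  3  4  5  6
  z  5  5  4  4  4  3  4  5
  y  6  5  5  5  5  4  3  4
The bottom-right entry gives D[6][7] = 4, so no sequence of fewer than 4 edits works. Backtracking through the table gives one optimal edit sequence (4 edits):
  pewrzy → yewrzy (sub p→y @1)
  yewrzy → ywwrzy (sub e→w @2)
  ywwrzy → ywerzy (sub w→e @3)
  ywerzy → ywerzyt (ins t @7)
Edit distance = 4.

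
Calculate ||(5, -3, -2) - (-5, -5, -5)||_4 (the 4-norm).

(Σ|x_i - y_i|^4)^(1/4) = (|5 - (-5)|^4 + |-3 - (-5)|^4 + |-2 - (-5)|^4)^(1/4)
= (10^4 + 2^4 + 3^4)^(1/4) = (10000 + 16 + 81)^(1/4) = (10097)^(1/4) ≈ 10.0242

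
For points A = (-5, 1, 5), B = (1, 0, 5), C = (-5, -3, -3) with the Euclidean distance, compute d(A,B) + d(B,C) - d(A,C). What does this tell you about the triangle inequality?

d(A,B) = √(6² + 1² + 0²) = √37 ≈ 6.0828, d(B,C) = √(6² + 3² + 8²) = √109 ≈ 10.4403, d(A,C) = √(0² + 4² + 8²) = √80 ≈ 8.9443.
d(A,B) + d(B,C) - d(A,C) = 6.0828 + 10.4403 - 8.9443 = 16.5231 - 8.9443 = 7.5788 (to 4 decimal places). This is ≥ 0, so the triangle inequality holds for these points.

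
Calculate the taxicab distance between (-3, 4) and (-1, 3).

Σ|x_i - y_i| = |-3 - (-1)| + |4 - 3| = 2 + 1 = 3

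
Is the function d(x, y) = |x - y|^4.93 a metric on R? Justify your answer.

No. d(x,y) = |x-y|^4.93 fails the triangle inequality since p = 4.93 > 1. Counterexample: x = -2, y = 3, z = 15. d(x,z) = |-2 - 15|^4.93 = 17^4.93 ≈ 1164429.4543, but d(x,y) + d(y,z) = 5^4.93 + 12^4.93 ≈ 2792.0431 + 209104.5789 = 211896.622. Since 1164429.4543 > 211896.622, the triangle inequality is violated.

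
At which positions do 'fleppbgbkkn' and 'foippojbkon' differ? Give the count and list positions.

Differing positions: 2, 3, 6, 7, 10. Hamming distance = 5.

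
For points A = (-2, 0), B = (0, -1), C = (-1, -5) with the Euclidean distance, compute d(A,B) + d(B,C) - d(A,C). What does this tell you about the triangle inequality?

d(A,B) = √(2² + 1²) = √5 ≈ 2.2361, d(B,C) = √(1² + 4²) = √17 ≈ 4.1231, d(A,C) = √(1² + 5²) = √26 ≈ 5.099.
d(A,B) + d(B,C) - d(A,C) = 2.2361 + 4.1231 - 5.099 = 6.3592 - 5.099 = 1.2602 (to 4 decimal places). This is ≥ 0, so the triangle inequality holds for these points.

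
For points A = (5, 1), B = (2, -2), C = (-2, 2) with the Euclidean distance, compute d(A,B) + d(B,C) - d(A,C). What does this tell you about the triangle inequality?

d(A,B) = √(3² + 3²) = √18 ≈ 4.2426, d(B,C) = √(4² + 4²) = √32 ≈ 5.6569, d(A,C) = √(7² + 1²) = √50 ≈ 7.0711.
d(A,B) + d(B,C) - d(A,C) = 4.2426 + 5.6569 - 7.0711 = 9.8995 - 7.0711 = 2.8284 (to 4 decimal places). This is ≥ 0, so the triangle inequality holds for these points.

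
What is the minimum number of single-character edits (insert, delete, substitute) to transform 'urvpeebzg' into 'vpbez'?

Let D[i][j] be the edit distance between the first i characters of 'urvpeebzg' and the first j characters of 'vpbez', with D[i][0] = i, D[0][j] = j, and D[i][j] = D[i-1][j-1] if the characters match, else 1 + min(D[i-1][j], D[i][j-1], D[i-1][j-1]). Filling the table (rows: prefixes of 'urvpeebzg', columns: prefixes of 'vpbez'):
     ε  v  p  b  e  z
  ε  0  1  2  3  4  5
  u  1  1  2  3  4  5
  r  2  2  2  3  4  5
  v  3  2  3  3  4  5
  p  4  3  2  3  4  5
  e  5  4  3  3  3  4
  e  6  5  4  4  3  4
  b  7  6  5  4  4  4
  z  8  7  6  5  5  4
  g  9  8  7  6  6  5
The bottom-right entry gives D[9][5] = 5, so no sequence of fewer than 5 edits works. Backtracking through the table gives one optimal edit sequence (5 edits):
  urvpeebzg → rvpeebzg (del u @1)
  rvpeebzg → vpeebzg (del r @1)
  vpeebzg → vpbebzg (sub e→b @3)
  vpbebzg → vpbezg (del b @5)
  vpbezg → vpbez (del g @6)
Edit distance = 5.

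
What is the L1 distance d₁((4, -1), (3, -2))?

Σ|x_i - y_i| = |4 - 3| + |-1 - (-2)| = 1 + 1 = 2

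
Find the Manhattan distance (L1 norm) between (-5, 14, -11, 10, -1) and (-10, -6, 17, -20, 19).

Σ|x_i - y_i| = |-5 - (-10)| + |14 - (-6)| + |-11 - 17| + |10 - (-20)| + |-1 - 19| = 5 + 20 + 28 + 30 + 20 = 103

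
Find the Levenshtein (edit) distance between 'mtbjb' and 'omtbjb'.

Let D[i][j] be the edit distance between the first i characters of 'mtbjb' and the first j characters of 'omtbjb', with D[i][0] = i, D[0][j] = j, and D[i][j] = D[i-1][j-1] if the characters match, else 1 + min(D[i-1][j], D[i][j-1], D[i-1][j-1]). Filling the table (rows: prefixes of 'mtbjb', columns: prefixes of 'omtbjb'):
     ε  o  m  t  b  j  b
  ε  0  1  2  3  4  5  6
  m  1  1  1  2  3  4  5
  t  2  2  2  1  2  3  4
  b  3  3  3  2  1  2  3
  j  4  4  4  3  2  1  2
  b  5  5  5  4  3  2  1
The bottom-right entry gives D[5][6] = 1, so no sequence of fewer than 1 edit works. Backtracking through the table gives one optimal edit sequence (1 edit):
  mtbjb → omtbjb (ins o @1)
Edit distance = 1.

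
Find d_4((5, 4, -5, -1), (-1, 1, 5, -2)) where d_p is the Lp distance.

(Σ|x_i - y_i|^4)^(1/4) = (|5 - (-1)|^4 + |4 - 1|^4 + |-5 - 5|^4 + |-1 - (-2)|^4)^(1/4)
= (6^4 + 3^4 + 10^4 + 1^4)^(1/4) = (1296 + 81 + 10000 + 1)^(1/4) = (11378)^(1/4) ≈ 10.328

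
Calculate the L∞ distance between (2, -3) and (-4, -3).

max(|x_i - y_i|) = max(|2 - (-4)|, |-3 - (-3)|) = max(6, 0) = 6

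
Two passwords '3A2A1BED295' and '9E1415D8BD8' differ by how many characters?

Differing positions: 1, 2, 3, 4, 6, 7, 8, 9, 10, 11. Hamming distance = 10.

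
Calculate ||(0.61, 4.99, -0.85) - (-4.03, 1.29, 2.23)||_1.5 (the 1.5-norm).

(Σ|x_i - y_i|^1.5)^(1/1.5) = (|0.61 - (-4.03)|^1.5 + |4.99 - 1.29|^1.5 + |-0.85 - 2.23|^1.5)^(1/1.5)
= (4.64^1.5 + 3.7^1.5 + 3.08^1.5)^(1/1.5) ≈ (9.9949 + 7.1171 + 5.4054)^(1/1.5) = (22.5174)^(1/1.5) ≈ 7.974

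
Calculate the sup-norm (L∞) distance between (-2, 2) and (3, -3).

max(|x_i - y_i|) = max(|-2 - 3|, |2 - (-3)|) = max(5, 5) = 5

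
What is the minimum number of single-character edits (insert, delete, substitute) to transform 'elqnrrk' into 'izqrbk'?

Let D[i][j] be the edit distance between the first i characters of 'elqnrrk' and the first j characters of 'izqrbk', with D[i][0] = i, D[0][j] = j, and D[i][j] = D[i-1][j-1] if the characters match, else 1 + min(D[i-1][j], D[i][j-1], D[i-1][j-1]). Filling the table (rows: prefixes of 'elqnrrk', columns: prefixes of 'izqrbk'):
     ε  i  z  q  r  b  k
  ε  0  1  2  3  4  5  6
  e  1  1  2  3  4  5  6
  l  2  2  2  3  4  5  6
  q  3  3  3  2  3  4  5
  n  4  4  4  3  3  4  5
  r  5  5  5  4  3  4  5
  r  6  6  6  5  4  4  5
  k  7  7  7  6  5  5  4
The bottom-right entry gives D[7][6] = 4, so no sequence of fewer than 4 edits works. Backtracking through the table gives one optimal edit sequence (4 edits):
  elqnrrk → ilqnrrk (sub e→i @1)
  ilqnrrk → izqnrrk (sub l→z @2)
  izqnrrk → izqrrk (del n @4)
  izqrrk → izqrbk (sub r→b @5)
Edit distance = 4.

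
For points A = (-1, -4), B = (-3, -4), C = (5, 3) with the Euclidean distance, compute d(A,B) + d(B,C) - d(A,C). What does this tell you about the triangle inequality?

d(A,B) = √(2² + 0²) = √4 = 2, d(B,C) = √(8² + 7²) = √113 ≈ 10.6301, d(A,C) = √(6² + 7²) = √85 ≈ 9.2195.
d(A,B) + d(B,C) - d(A,C) = 2 + 10.6301 - 9.2195 = 12.6301 - 9.2195 = 3.4106 (to 4 decimal places). This is ≥ 0, so the triangle inequality holds for these points.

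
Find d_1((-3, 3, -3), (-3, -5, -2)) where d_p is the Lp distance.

Σ|x_i - y_i| = |-3 - (-3)| + |3 - (-5)| + |-3 - (-2)| = 0 + 8 + 1 = 9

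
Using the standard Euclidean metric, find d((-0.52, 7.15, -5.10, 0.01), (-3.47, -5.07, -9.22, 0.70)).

√(Σ(x_i - y_i)²) = √((-0.52 - (-3.47))² + (7.15 - (-5.07))² + (-5.1 - (-9.22))² + (0.01 - 0.7)²)
= √(2.95² + 12.22² + 4.12² + (-0.69)²) = √(8.7025 + 149.3284 + 16.9744 + 0.4761) = √175.4814 ≈ 13.2469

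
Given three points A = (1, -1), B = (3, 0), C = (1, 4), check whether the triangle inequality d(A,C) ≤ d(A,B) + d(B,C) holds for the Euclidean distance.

d(A,B) = √(2² + 1²) = √5 ≈ 2.2361, d(B,C) = √(2² + 4²) = √20 ≈ 4.4721, d(A,C) = √(0² + 5²) = √25 = 5.
d(A,C) = 5 ≤ 2.2361 + 4.4721 = 6.7082. Triangle inequality is satisfied.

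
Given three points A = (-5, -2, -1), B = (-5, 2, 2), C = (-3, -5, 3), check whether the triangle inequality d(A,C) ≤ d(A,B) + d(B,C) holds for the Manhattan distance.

d(A,B) = 0 + 4 + 3 = 7, d(B,C) = 2 + 7 + 1 = 10, d(A,C) = 2 + 3 + 4 = 9.
d(A,C) = 9 ≤ 7 + 10 = 17. Triangle inequality is satisfied.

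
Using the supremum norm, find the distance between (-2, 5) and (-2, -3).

max(|x_i - y_i|) = max(|-2 - (-2)|, |5 - (-3)|) = max(0, 8) = 8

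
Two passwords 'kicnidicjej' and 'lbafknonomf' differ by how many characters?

Differing positions: 1, 2, 3, 4, 5, 6, 7, 8, 9, 10, 11. Hamming distance = 11.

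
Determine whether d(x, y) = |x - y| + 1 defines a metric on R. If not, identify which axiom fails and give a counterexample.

No. d fails identity of indiscernibles (specifically d(x,x) = 0): d(7, 7) = |7 - 7| + 1 = 0 + 1 = 1 ≠ 0.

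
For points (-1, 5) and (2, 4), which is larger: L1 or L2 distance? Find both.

L1 = |-1 - 2| + |5 - 4| = 3 + 1 = 4
L2 = √(3² + 1²) = √10 ≈ 3.1623
L1 ≥ L2 always (equality iff movement is along one axis); L1 > L2 here.
Ratio L1/L2 = 4/√10 ≈ 1.2649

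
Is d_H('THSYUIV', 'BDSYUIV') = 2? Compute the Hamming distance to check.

Differing positions: 1, 2. Hamming distance = 2, so the claim is true.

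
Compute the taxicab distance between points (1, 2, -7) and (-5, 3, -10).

Σ|x_i - y_i| = |1 - (-5)| + |2 - 3| + |-7 - (-10)| = 6 + 1 + 3 = 10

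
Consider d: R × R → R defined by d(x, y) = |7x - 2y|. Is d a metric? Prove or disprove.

No. d fails symmetry: d(2, 9) = |7·2 - 2·9| = |-4| = 4, but d(9, 2) = |7·9 - 2·2| = |59| = 59. Since 4 ≠ 59, d(x,y) ≠ d(y,x) in general.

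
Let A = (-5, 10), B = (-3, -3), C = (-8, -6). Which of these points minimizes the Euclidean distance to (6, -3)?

Distances: d(A) ≈ 17.0294, d(B) = 9, d(C) ≈ 14.3178. Nearest: B = (-3, -3) with distance 9.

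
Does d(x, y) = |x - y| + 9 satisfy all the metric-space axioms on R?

No. d fails identity of indiscernibles (specifically d(x,x) = 0): d(3, 3) = |3 - 3| + 9 = 0 + 9 = 9 ≠ 0.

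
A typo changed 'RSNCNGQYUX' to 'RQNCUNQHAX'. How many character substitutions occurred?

Differing positions: 2, 5, 6, 8, 9. Hamming distance = 5.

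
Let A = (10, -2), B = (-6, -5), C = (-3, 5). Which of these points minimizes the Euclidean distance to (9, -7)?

Distances: d(A) ≈ 5.099, d(B) ≈ 15.1327, d(C) ≈ 16.9706. Nearest: A = (10, -2) with distance 5.099.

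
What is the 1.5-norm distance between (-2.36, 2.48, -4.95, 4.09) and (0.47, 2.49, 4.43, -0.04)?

(Σ|x_i - y_i|^1.5)^(1/1.5) = (|-2.36 - 0.47|^1.5 + |2.48 - 2.49|^1.5 + |-4.95 - 4.43|^1.5 + |4.09 - (-0.04)|^1.5)^(1/1.5)
= (2.83^1.5 + 0.01^1.5 + 9.38^1.5 + 4.13^1.5)^(1/1.5) ≈ (4.7608 + 0.001 + 28.7279 + 8.3932)^(1/1.5) = (41.8829)^(1/1.5) ≈ 12.0603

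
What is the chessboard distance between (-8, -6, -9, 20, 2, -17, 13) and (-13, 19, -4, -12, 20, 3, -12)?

max(|x_i - y_i|) = max(|-8 - (-13)|, |-6 - 19|, |-9 - (-4)|, |20 - (-12)|, |2 - 20|, |-17 - 3|, |13 - (-12)|) = max(5, 25, 5, 32, 18, 20, 25) = 32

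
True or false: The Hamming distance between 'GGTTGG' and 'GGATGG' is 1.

Differing positions: 3. Hamming distance = 1, so the claim is true.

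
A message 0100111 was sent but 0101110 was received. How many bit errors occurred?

Differing positions: 4, 7. Hamming distance = 2.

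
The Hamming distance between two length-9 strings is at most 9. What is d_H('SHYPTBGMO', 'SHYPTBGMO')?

Differing positions: none. Hamming distance = 0. The maximum possible Hamming distance for length-9 strings is 9, so d_H/9 = 0/9 = 0.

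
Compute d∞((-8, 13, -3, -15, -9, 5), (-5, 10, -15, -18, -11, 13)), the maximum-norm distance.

max(|x_i - y_i|) = max(|-8 - (-5)|, |13 - 10|, |-3 - (-15)|, |-15 - (-18)|, |-9 - (-11)|, |5 - 13|) = max(3, 3, 12, 3, 2, 8) = 12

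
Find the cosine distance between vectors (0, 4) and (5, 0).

With u = (0, 4), v = (5, 0):
u·v = 0·5 + 4·0 = 0 + 0 = 0.
|u| = √(0² + 4²) = √16, |v| = √(5² + 0²) = √25, so |u||v| = √(16·25) = √400 = 20.
cos θ = (u·v)/(|u||v|) = 0/20 = 0
Cosine distance = 1 - cos θ = 1 - 0 = 1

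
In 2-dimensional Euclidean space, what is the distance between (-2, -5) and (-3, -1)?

√(Σ(x_i - y_i)²) = √((-2 - (-3))² + (-5 - (-1))²)
= √(1² + (-4)²) = √(1 + 16) = √17 ≈ 4.1231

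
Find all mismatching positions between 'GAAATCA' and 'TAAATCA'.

Differing positions: 1. Hamming distance = 1.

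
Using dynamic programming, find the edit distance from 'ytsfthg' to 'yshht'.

Let D[i][j] be the edit distance between the first i characters of 'ytsfthg' and the first j characters of 'yshht', with D[i][0] = i, D[0][j] = j, and D[i][j] = D[i-1][j-1] if the characters match, else 1 + min(D[i-1][j], D[i][j-1], D[i-1][j-1]). Filling the table (rows: prefixes of 'ytsfthg', columns: prefixes of 'yshht'):
     ε  y  s  h  h  t
  ε  0  1  2  3  4  5
  y  1  0  1  2  3  4
  t  2  1  1  2  3  3
  s  3  2  1  2  3  4
  f  4  3  2  2  3  4
  t  5  4  3  3  3  3
  h  6  5  4  3  3  4
  g  7  6  5  4  4  4
The bottom-right entry gives D[7][5] = 4, so no sequence of fewer than 4 edits works. Backtracking through the table gives one optimal edit sequence (4 edits):
  ytsfthg → ysfthg (del t @2)
  ysfthg → ysthg (del f @3)
  ysthg → yshhg (sub t→h @3)
  yshhg → yshht (sub g→t @5)
Edit distance = 4.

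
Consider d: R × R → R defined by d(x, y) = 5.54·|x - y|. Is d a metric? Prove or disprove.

Yes. Since |x - y| is a metric on R and 5.54 > 0, the positive scalar multiple 5.54·|x - y| is also a metric: scaling by a positive constant preserves non-negativity, identity (d=0 ⟺ |x-y|=0 ⟺ x=y), symmetry, and the triangle inequality.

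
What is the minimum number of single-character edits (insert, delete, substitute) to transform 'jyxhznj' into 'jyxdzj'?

Let D[i][j] be the edit distance between the first i characters of 'jyxhznj' and the first j characters of 'jyxdzj', with D[i][0] = i, D[0][j] = j, and D[i][j] = D[i-1][j-1] if the characters match, else 1 + min(D[i-1][j], D[i][j-1], D[i-1][j-1]). Filling the table (rows: prefixes of 'jyxhznj', columns: prefixes of 'jyxdzj'):
     ε  j  y  x  d  z  j
  ε  0  1  2  3  4  5  6
  j  1  0  1  2  3  4  5
  y  2  1  0  1  2  3  4
  x  3  2  1  0  1  2  3
  h  4  3  2  1  1  2  3
  z  5  4  3  2  2  1  2
  n  6  5  4  3  3  2  2
  j  7  6  5  4  4  3  2
The bottom-right entry gives D[7][6] = 2, so no sequence of fewer than 2 edits works. Backtracking through the table gives one optimal edit sequence (2 edits):
  jyxhznj → jyxdznj (sub h→d @4)
  jyxdznj → jyxdzj (del n @6)
Edit distance = 2.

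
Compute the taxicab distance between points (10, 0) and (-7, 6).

Σ|x_i - y_i| = |10 - (-7)| + |0 - 6| = 17 + 6 = 23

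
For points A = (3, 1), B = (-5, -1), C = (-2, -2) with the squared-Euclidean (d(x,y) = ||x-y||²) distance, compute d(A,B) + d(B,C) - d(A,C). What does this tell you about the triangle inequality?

d(A,B) = 8² + 2² = 68, d(B,C) = 3² + 1² = 10, d(A,C) = 5² + 3² = 34.
d(A,B) + d(B,C) - d(A,C) = 68 + 10 - 34 = 78 - 34 = 44. This is ≥ 0, so the triangle inequality holds for these points.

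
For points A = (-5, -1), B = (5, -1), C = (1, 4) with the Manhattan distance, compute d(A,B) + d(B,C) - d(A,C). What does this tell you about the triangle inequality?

d(A,B) = 10 + 0 = 10, d(B,C) = 4 + 5 = 9, d(A,C) = 6 + 5 = 11.
d(A,B) + d(B,C) - d(A,C) = 10 + 9 - 11 = 19 - 11 = 8. This is ≥ 0, so the triangle inequality holds for these points.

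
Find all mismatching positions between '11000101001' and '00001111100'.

Differing positions: 1, 2, 5, 7, 9, 11. Hamming distance = 6.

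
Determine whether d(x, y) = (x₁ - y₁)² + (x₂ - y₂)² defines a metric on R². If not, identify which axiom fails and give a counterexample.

No. The squared Euclidean distance fails the triangle inequality. Counterexample: x = (0, 0), y = (4, 2), z = (8, 4). d(x,z) = 8² + 4² = 80, but d(x,y) + d(y,z) = (4² + 2²) + (4² + 2²) = 20 + 20 = 40. Since 80 > 40, the triangle inequality is violated. (Note: √d, the ordinary Euclidean distance, IS a metric.)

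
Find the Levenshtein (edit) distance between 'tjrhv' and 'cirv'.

Let D[i][j] be the edit distance between the first i characters of 'tjrhv' and the first j characters of 'cirv', with D[i][0] = i, D[0][j] = j, and D[i][j] = D[i-1][j-1] if the characters match, else 1 + min(D[i-1][j], D[i][j-1], D[i-1][j-1]). Filling the table (rows: prefixes of 'tjrhv', columns: prefixes of 'cirv'):
     ε  c  i  r  v
  ε  0  1  2  3  4
  t  1  1  2  3  4
  j  2  2  2  3  4
  r  3  3  3  2  3
  h  4  4  4  3  3
  v  5  5  5  4  3
The bottom-right entry gives D[5][4] = 3, so no sequence of fewer than 3 edits works. Backtracking through the table gives one optimal edit sequence (3 edits):
  tjrhv → cjrhv (sub t→c @1)
  cjrhv → cirhv (sub j→i @2)
  cirhv → cirv (del h @4)
Edit distance = 3.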